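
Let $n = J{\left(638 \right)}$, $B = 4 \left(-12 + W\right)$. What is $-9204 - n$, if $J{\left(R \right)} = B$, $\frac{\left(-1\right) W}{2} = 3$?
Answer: $-9132$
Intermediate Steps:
$W = -6$ ($W = \left(-2\right) 3 = -6$)
$B = -72$ ($B = 4 \left(-12 - 6\right) = 4 \left(-18\right) = -72$)
$J{\left(R \right)} = -72$
$n = -72$
$-9204 - n = -9204 - -72 = -9204 + 72 = -9132$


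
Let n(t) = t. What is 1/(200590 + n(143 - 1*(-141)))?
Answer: 1/200874 ≈ 4.9782e-6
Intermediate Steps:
1/(200590 + n(143 - 1*(-141))) = 1/(200590 + (143 - 1*(-141))) = 1/(200590 + (143 + 141)) = 1/(200590 + 284) = 1/200874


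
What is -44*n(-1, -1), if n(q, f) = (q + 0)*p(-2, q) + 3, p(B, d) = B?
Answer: -220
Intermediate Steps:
n(q, f) = 3 - 2*q (n(q, f) = (q + 0)*(-2) + 3 = q*(-2) + 3 = -2*q + 3 = 3 - 2*q)
-44*n(-1, -1) = -44*(3 - 2*(-1)) = -44*(3 + 2) = -44*5 = -220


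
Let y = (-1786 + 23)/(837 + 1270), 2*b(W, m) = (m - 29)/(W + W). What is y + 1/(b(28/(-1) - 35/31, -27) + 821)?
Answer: -4338490/5192579 ≈ -0.83552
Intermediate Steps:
b(W, m) = (-29 + m)/(4*W) (b(W, m) = ((m - 29)/(W + W))/2 = ((-29 + m)/((2*W)))/2 = ((-29 + m)*(1/(2*W)))/2 = ((-29 + m)/(2*W))/2 = (-29 + m)/(4*W))
y = -41/49 (y = -1763/2107 = -1763*1/2107 = -41/49 ≈ -0.83673)
y + 1/(b(28/(-1) - 35/31, -27) + 821) = -41/49 + 1/((-29 - 27)/(4*(28/(-1) - 35/31)) + 821) = -41/49 + 1/((1/4)*(-56)/(28*(-1) - 35*1/31) + 821) = -41/49 + 1/((1/4)*(-56)/(-28 - 35/31) + 821) = -41/49 + 1/((1/4)*(-56)/(-903/31) + 821) = -41/49 + 1/((1/4)*(-31/903)*(-56) + 821) = -41/49 + 1/(62/129 + 821) = -41/49 + 1/(105971/129) = -41/49 + 129/105971 = -4338490/5192579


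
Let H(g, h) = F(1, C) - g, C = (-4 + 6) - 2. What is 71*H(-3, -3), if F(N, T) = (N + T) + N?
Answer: 355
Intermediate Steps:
C = 0 (C = 2 - 2 = 0)
F(N, T) = T + 2*N
H(g, h) = 2 - g (H(g, h) = (0 + 2*1) - g = (0 + 2) - g = 2 - g)
71*H(-3, -3) = 71*(2 - 1*(-3)) = 71*(2 + 3) = 71*5 = 355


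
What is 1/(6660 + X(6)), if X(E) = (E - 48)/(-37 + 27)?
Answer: 5/33321 ≈ 0.00015006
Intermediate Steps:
X(E) = 24/5 - E/10 (X(E) = (-48 + E)/(-10) = (-48 + E)*(-⅒) = 24/5 - E/10)
1/(6660 + X(6)) = 1/(6660 + (24/5 - ⅒*6)) = 1/(6660 + (24/5 - ⅗)) = 1/(6660 + 21/5) = 1/(33321/5) = 5/33321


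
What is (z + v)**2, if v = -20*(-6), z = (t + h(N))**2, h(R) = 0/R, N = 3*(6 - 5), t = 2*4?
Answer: 33856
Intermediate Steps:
t = 8
N = 3 (N = 3*1 = 3)
h(R) = 0
z = 64 (z = (8 + 0)**2 = 8**2 = 64)
v = 120
(z + v)**2 = (64 + 120)**2 = 184**2 = 33856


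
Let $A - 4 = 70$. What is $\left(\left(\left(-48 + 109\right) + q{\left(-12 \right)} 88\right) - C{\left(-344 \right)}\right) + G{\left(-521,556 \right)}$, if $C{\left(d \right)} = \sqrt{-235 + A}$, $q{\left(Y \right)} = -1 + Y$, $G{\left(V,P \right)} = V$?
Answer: $-1604 - i \sqrt{161} \approx -1604.0 - 12.689 i$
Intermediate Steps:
$A = 74$ ($A = 4 + 70 = 74$)
$C{\left(d \right)} = i \sqrt{161}$ ($C{\left(d \right)} = \sqrt{-235 + 74} = \sqrt{-161} = i \sqrt{161}$)
$\left(\left(\left(-48 + 109\right) + q{\left(-12 \right)} 88\right) - C{\left(-344 \right)}\right) + G{\left(-521,556 \right)} = \left(\left(\left(-48 + 109\right) + \left(-1 - 12\right) 88\right) - i \sqrt{161}\right) - 521 = \left(\left(61 - 1144\right) - i \sqrt{161}\right) - 521 = \left(-1083 - i \sqrt{161}\right) - 521 = -1604 - i \sqrt{161}$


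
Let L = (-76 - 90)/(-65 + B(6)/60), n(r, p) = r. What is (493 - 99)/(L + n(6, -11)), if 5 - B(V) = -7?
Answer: 63828/1387 ≈ 46.019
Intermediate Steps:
B(V) = 12 (B(V) = 5 - 1*(-7) = 5 + 7 = 12)
L = 415/162 (L = (-76 - 90)/(-65 + 12/60) = -166/(-65 + 12*(1/60)) = -166/(-65 + ⅕) = -166/(-324/5) = -166*(-5/324) = 415/162 ≈ 2.5617)
(493 - 99)/(L + n(6, -11)) = (493 - 99)/(415/162 + 6) = 394/(1387/162) = 394*(162/1387) = 63828/1387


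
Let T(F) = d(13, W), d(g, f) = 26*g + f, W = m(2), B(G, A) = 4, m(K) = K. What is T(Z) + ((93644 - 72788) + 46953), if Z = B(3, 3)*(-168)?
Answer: 68149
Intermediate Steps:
Z = -672 (Z = 4*(-168) = -672)
W = 2
d(g, f) = f + 26*g
T(F) = 340 (T(F) = 2 + 26*13 = 2 + 338 = 340)
T(Z) + ((93644 - 72788) + 46953) = 340 + ((93644 - 72788) + 46953) = 340 + (20856 + 46953) = 340 + 67809 = 68149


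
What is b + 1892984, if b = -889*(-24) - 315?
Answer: 1914005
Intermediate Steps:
b = 21021 (b = 21336 - 315 = 21021)
b + 1892984 = 21021 + 1892984 = 1914005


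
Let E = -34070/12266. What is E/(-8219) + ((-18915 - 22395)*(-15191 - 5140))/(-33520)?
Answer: -4233561515220527/168964689704 ≈ -25056.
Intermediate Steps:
E = -17035/6133 (E = -34070*1/12266 = -17035/6133 ≈ -2.7776)
E/(-8219) + ((-18915 - 22395)*(-15191 - 5140))/(-33520) = -17035/6133/(-8219) + ((-18915 - 22395)*(-15191 - 5140))/(-33520) = -17035/6133*(-1/8219) - 41310*(-20331)*(-1/33520) = 17035/50407127 + 839873610*(-1/33520) = 17035/50407127 - 83987361/3352 = -4233561515220527/168964689704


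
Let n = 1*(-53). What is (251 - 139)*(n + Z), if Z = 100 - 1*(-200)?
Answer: 27664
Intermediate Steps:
Z = 300 (Z = 100 + 200 = 300)
n = -53
(251 - 139)*(n + Z) = (251 - 139)*(-53 + 300) = 112*247 = 27664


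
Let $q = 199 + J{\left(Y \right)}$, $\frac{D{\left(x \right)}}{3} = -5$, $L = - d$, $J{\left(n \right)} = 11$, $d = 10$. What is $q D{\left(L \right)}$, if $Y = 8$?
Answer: $-3150$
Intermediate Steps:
$L = -10$ ($L = \left(-1\right) 10 = -10$)
$D{\left(x \right)} = -15$ ($D{\left(x \right)} = 3 \left(-5\right) = -15$)
$q = 210$ ($q = 199 + 11 = 210$)
$q D{\left(L \right)} = 210 \left(-15\right) = -3150$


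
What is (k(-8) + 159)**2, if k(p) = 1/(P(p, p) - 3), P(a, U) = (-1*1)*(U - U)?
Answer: 226576/9 ≈ 25175.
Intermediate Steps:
P(a, U) = 0 (P(a, U) = -1*0 = 0)
k(p) = -1/3 (k(p) = 1/(0 - 3) = 1/(-3) = -1/3)
(k(-8) + 159)**2 = (-1/3 + 159)**2 = (476/3)**2 = 226576/9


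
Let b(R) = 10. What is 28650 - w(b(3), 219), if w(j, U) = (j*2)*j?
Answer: 28450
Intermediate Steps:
w(j, U) = 2*j**2 (w(j, U) = (2*j)*j = 2*j**2)
28650 - w(b(3), 219) = 28650 - 2*10**2 = 28650 - 2*100 = 28650 - 1*200 = 28650 - 200 = 28450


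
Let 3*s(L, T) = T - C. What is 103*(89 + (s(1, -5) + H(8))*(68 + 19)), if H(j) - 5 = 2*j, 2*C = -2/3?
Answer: 550226/3 ≈ 1.8341e+5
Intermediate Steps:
C = -⅓ (C = (-2/3)/2 = (-2*⅓)/2 = (½)*(-⅔) = -⅓ ≈ -0.33333)
s(L, T) = ⅑ + T/3 (s(L, T) = (T - 1*(-⅓))/3 = (T + ⅓)/3 = (⅓ + T)/3 = ⅑ + T/3)
H(j) = 5 + 2*j
103*(89 + (s(1, -5) + H(8))*(68 + 19)) = 103*(89 + ((⅑ + (⅓)*(-5)) + (5 + 2*8))*(68 + 19)) = 103*(89 + ((⅑ - 5/3) + (5 + 16))*87) = 103*(89 + (-14/9 + 21)*87) = 103*(89 + (175/9)*87) = 103*(89 + 5075/3) = 103*(5342/3) = 550226/3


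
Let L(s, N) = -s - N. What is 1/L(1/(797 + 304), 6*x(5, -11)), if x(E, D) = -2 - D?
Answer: -1101/59455 ≈ -0.018518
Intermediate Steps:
L(s, N) = -N - s
1/L(1/(797 + 304), 6*x(5, -11)) = 1/(-6*(-2 - 1*(-11)) - 1/(797 + 304)) = 1/(-6*(-2 + 11) - 1/1101) = 1/(-6*9 - 1*1/1101) = 1/(-1*54 - 1/1101) = 1/(-54 - 1/1101) = 1/(-59455/1101) = -1101/59455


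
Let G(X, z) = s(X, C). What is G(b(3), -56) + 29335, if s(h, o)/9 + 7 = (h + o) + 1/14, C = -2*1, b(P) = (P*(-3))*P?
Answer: 406163/14 ≈ 29012.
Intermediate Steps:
b(P) = -3*P² (b(P) = (-3*P)*P = -3*P²)
C = -2
s(h, o) = -873/14 + 9*h + 9*o (s(h, o) = -63 + 9*((h + o) + 1/14) = -63 + 9*(1/14 + h + o) = -63 + (9/14 + 9*h + 9*o) = -873/14 + 9*h + 9*o)
G(X, z) = -1125/14 + 9*X (G(X, z) = -873/14 + 9*X + 9*(-2) = -873/14 + 9*X - 18 = -1125/14 + 9*X)
G(b(3), -56) + 29335 = (-1125/14 + 9*(-3*3²)) + 29335 = (-1125/14 + 9*(-3*9)) + 29335 = (-1125/14 + 9*(-27)) + 29335 = (-1125/14 - 243) + 29335 = -4527/14 + 29335 = 406163/14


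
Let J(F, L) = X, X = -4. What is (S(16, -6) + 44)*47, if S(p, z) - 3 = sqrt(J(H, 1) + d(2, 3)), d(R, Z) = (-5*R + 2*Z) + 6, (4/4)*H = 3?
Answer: 2209 + 47*I*sqrt(2) ≈ 2209.0 + 66.468*I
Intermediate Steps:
H = 3
J(F, L) = -4
d(R, Z) = 6 - 5*R + 2*Z
S(p, z) = 3 + I*sqrt(2) (S(p, z) = 3 + sqrt(-4 + (6 - 5*2 + 2*3)) = 3 + sqrt(-4 + (6 - 10 + 6)) = 3 + sqrt(-4 + 2) = 3 + sqrt(-2) = 3 + I*sqrt(2))
(S(16, -6) + 44)*47 = ((3 + I*sqrt(2)) + 44)*47 = (47 + I*sqrt(2))*47 = 2209 + 47*I*sqrt(2)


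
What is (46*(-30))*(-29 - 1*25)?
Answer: 74520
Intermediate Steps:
(46*(-30))*(-29 - 1*25) = -1380*(-29 - 25) = -1380*(-54) = 74520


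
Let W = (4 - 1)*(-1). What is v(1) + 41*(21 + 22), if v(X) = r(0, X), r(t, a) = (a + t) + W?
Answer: 1761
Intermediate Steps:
W = -3 (W = 3*(-1) = -3)
r(t, a) = -3 + a + t (r(t, a) = (a + t) - 3 = -3 + a + t)
v(X) = -3 + X (v(X) = -3 + X + 0 = -3 + X)
v(1) + 41*(21 + 22) = (-3 + 1) + 41*(21 + 22) = -2 + 41*43 = -2 + 1763 = 1761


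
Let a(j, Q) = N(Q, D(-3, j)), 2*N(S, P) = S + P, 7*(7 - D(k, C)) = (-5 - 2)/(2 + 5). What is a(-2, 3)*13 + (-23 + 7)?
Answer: 699/14 ≈ 49.929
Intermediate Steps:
D(k, C) = 50/7 (D(k, C) = 7 - (-5 - 2)/(7*(2 + 5)) = 7 - (-1)/7 = 7 - ⅐*(-1) = 7 + ⅐ = 50/7)
N(S, P) = P/2 + S/2 (N(S, P) = (S + P)/2 = (P + S)/2 = P/2 + S/2)
a(j, Q) = 25/7 + Q/2 (a(j, Q) = (½)*(50/7) + Q/2 = 25/7 + Q/2)
a(-2, 3)*13 + (-23 + 7) = (25/7 + (½)*3)*13 + (-23 + 7) = (25/7 + 3/2)*13 - 16 = (71/14)*13 - 16 = 923/14 - 16 = 699/14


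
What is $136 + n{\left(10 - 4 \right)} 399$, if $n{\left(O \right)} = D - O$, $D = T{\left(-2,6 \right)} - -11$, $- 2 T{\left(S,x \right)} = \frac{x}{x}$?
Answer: $\frac{3863}{2} \approx 1931.5$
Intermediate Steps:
$T{\left(S,x \right)} = - \frac{1}{2}$ ($T{\left(S,x \right)} = - \frac{x \frac{1}{x}}{2} = \left(- \frac{1}{2}\right) 1 = - \frac{1}{2}$)
$D = \frac{21}{2}$ ($D = - \frac{1}{2} - -11 = - \frac{1}{2} + 11 = \frac{21}{2} \approx 10.5$)
$n{\left(O \right)} = \frac{21}{2} - O$
$136 + n{\left(10 - 4 \right)} 399 = 136 + \left(\frac{21}{2} - \left(10 - 4\right)\right) 399 = 136 + \left(\frac{21}{2} - 6\right) 399 = 136 + \frac{9}{2} \cdot 399 = 136 + \frac{3591}{2} = \frac{3863}{2}$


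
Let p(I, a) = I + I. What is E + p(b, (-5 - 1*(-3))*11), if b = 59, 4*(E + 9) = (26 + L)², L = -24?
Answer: 110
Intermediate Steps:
E = -8 (E = -9 + (26 - 24)²/4 = -9 + (¼)*2² = -9 + (¼)*4 = -9 + 1 = -8)
p(I, a) = 2*I
E + p(b, (-5 - 1*(-3))*11) = -8 + 2*59 = -8 + 118 = 110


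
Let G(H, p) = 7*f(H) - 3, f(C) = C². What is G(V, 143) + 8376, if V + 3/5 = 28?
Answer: 340708/25 ≈ 13628.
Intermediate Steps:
V = 137/5 (V = -⅗ + 28 = 137/5 ≈ 27.400)
G(H, p) = -3 + 7*H² (G(H, p) = 7*H² - 3 = -3 + 7*H²)
G(V, 143) + 8376 = (-3 + 7*(137/5)²) + 8376 = (-3 + 7*(18769/25)) + 8376 = (-3 + 131383/25) + 8376 = 131308/25 + 8376 = 340708/25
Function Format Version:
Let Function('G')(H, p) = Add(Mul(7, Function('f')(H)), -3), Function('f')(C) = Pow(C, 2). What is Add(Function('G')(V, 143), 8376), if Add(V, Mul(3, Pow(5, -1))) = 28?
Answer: Rational(340708, 25) ≈ 13628.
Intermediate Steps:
V = Rational(137, 5) (V = Add(Rational(-3, 5), 28) = Rational(137, 5) ≈ 27.400)
Function('G')(H, p) = Add(-3, Mul(7, Pow(H, 2))) (Function('G')(H, p) = Add(Mul(7, Pow(H, 2)), -3) = Add(-3, Mul(7, Pow(H, 2))))
Add(Function('G')(V, 143), 8376) = Add(Add(-3, Mul(7, Pow(Rational(137, 5), 2))), 8376) = Add(Add(-3, Mul(7, Rational(18769, 25))), 8376) = Add(Add(-3, Rational(131383, 25)), 8376) = Add(Rational(131308, 25), 8376) = Rational(340708, 25)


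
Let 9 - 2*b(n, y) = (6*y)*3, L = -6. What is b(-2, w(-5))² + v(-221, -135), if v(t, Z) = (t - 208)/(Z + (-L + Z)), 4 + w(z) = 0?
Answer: 13135/8 ≈ 1641.9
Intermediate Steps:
w(z) = -4 (w(z) = -4 + 0 = -4)
v(t, Z) = (-208 + t)/(6 + 2*Z) (v(t, Z) = (t - 208)/(Z + (-1*(-6) + Z)) = (-208 + t)/(Z + (6 + Z)) = (-208 + t)/(6 + 2*Z))
b(n, y) = 9/2 - 9*y (b(n, y) = 9/2 - 6*y*3/2 = 9/2 - 9*y)
b(-2, w(-5))² + v(-221, -135) = (9/2 - 9*(-4))² + (-208 - 221)/(2*(3 - 135)) = (9/2 + 36)² + (½)*(-429)/(-132) = (81/2)² + (½)*(-1/132)*(-429) = 6561/4 + 13/8 = 13135/8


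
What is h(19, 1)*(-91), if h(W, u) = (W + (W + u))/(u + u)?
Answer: -3549/2 ≈ -1774.5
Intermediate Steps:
h(W, u) = (u + 2*W)/(2*u) (h(W, u) = (u + 2*W)/((2*u)) = (u + 2*W)*(1/(2*u)) = (u + 2*W)/(2*u))
h(19, 1)*(-91) = ((19 + (½)*1)/1)*(-91) = (1*(19 + ½))*(-91) = (1*(39/2))*(-91) = (39/2)*(-91) = -3549/2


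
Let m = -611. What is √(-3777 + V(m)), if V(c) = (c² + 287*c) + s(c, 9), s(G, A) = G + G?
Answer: √192965 ≈ 439.28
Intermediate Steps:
s(G, A) = 2*G
V(c) = c² + 289*c (V(c) = (c² + 287*c) + 2*c = c² + 289*c)
√(-3777 + V(m)) = √(-3777 - 611*(289 - 611)) = √(-3777 - 611*(-322)) = √(-3777 + 196742) = √192965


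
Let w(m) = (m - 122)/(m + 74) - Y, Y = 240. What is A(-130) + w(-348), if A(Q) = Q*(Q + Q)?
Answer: 4597955/137 ≈ 33562.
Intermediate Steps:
A(Q) = 2*Q² (A(Q) = Q*(2*Q) = 2*Q²)
w(m) = -240 + (-122 + m)/(74 + m) (w(m) = (m - 122)/(m + 74) - 1*240 = (-122 + m)/(74 + m) - 240 = -240 + (-122 + m)/(74 + m))
A(-130) + w(-348) = 2*(-130)² + (-17882 - 239*(-348))/(74 - 348) = 2*16900 + (-17882 + 83172)/(-274) = 33800 - 1/274*65290 = 33800 - 32645/137 = 4597955/137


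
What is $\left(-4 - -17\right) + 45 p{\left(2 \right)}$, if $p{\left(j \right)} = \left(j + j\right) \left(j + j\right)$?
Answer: $733$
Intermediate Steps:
$p{\left(j \right)} = 4 j^{2}$ ($p{\left(j \right)} = 2 j 2 j = 4 j^{2}$)
$\left(-4 - -17\right) + 45 p{\left(2 \right)} = \left(-4 - -17\right) + 45 \cdot 4 \cdot 2^{2} = \left(-4 + 17\right) + 45 \cdot 4 \cdot 4 = 13 + 45 \cdot 16 = 13 + 720 = 733$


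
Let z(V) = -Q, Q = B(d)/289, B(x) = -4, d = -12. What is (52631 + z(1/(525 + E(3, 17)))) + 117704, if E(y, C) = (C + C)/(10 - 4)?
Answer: 49226819/289 ≈ 1.7034e+5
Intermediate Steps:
E(y, C) = C/3 (E(y, C) = (2*C)/6 = (2*C)*(1/6) = C/3)
Q = -4/289 ≈ -0.013841
z(V) = 4/289 (z(V) = -1*(-4/289) = 4/289)
(52631 + z(1/(525 + E(3, 17)))) + 117704 = (52631 + 4/289) + 117704 = 15210363/289 + 117704 = 49226819/289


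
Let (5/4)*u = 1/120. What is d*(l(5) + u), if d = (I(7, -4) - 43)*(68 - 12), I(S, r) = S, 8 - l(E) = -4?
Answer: -605136/25 ≈ -24205.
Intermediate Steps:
l(E) = 12 (l(E) = 8 - 1*(-4) = 8 + 4 = 12)
u = 1/150 (u = (⅘)/120 = (⅘)*(1/120) = 1/150 ≈ 0.0066667)
d = -2016 (d = (7 - 43)*(68 - 12) = -36*56 = -2016)
d*(l(5) + u) = -2016*(12 + 1/150) = -2016*1801/150 = -605136/25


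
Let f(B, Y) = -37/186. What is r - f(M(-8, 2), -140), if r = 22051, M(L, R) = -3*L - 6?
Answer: 4101523/186 ≈ 22051.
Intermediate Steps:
M(L, R) = -6 - 3*L
f(B, Y) = -37/186 (f(B, Y) = -37*1/186 = -37/186)
r - f(M(-8, 2), -140) = 22051 - 1*(-37/186) = 22051 + 37/186 = 4101523/186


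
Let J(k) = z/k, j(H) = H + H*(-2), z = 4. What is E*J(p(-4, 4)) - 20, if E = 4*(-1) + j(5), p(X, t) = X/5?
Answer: 25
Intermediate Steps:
p(X, t) = X/5 (p(X, t) = X*(⅕) = X/5)
j(H) = -H (j(H) = H - 2*H = -H)
J(k) = 4/k
E = -9 (E = 4*(-1) - 1*5 = -4 - 5 = -9)
E*J(p(-4, 4)) - 20 = -36/((⅕)*(-4)) - 20 = -36/(-⅘) - 20 = -36*(-5)/4 - 20 = -9*(-5) - 20 = 45 - 20 = 25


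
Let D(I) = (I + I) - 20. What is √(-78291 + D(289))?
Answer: 3*I*√8637 ≈ 278.81*I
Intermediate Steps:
D(I) = -20 + 2*I (D(I) = 2*I - 20 = -20 + 2*I)
√(-78291 + D(289)) = √(-78291 + (-20 + 2*289)) = √(-78291 + (-20 + 578)) = √(-78291 + 558) = √(-77733) = 3*I*√8637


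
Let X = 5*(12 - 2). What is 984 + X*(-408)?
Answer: -19416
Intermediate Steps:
X = 50 (X = 5*10 = 50)
984 + X*(-408) = 984 + 50*(-408) = 984 - 20400 = -19416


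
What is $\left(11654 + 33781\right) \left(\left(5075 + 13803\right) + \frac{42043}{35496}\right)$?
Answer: $\frac{10149202616995}{11832} \approx 8.5778 \cdot 10^{8}$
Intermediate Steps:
$\left(11654 + 33781\right) \left(\left(5075 + 13803\right) + \frac{42043}{35496}\right) = 45435 \left(18878 + 42043 \cdot \frac{1}{35496}\right) = 45435 \left(18878 + \frac{42043}{35496}\right) = 45435 \cdot \frac{670135531}{35496} = \frac{10149202616995}{11832}$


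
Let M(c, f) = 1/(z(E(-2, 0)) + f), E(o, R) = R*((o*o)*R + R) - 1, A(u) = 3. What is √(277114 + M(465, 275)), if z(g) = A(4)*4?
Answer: √22825603353/287 ≈ 526.42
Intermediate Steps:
E(o, R) = -1 + R*(R + R*o²) (E(o, R) = R*(o²*R + R) - 1 = R*(R*o² + R) - 1 = R*(R + R*o²) - 1 = -1 + R*(R + R*o²))
z(g) = 12 (z(g) = 3*4 = 12)
M(c, f) = 1/(12 + f)
√(277114 + M(465, 275)) = √(277114 + 1/(12 + 275)) = √(277114 + 1/287) = √(79531719/287) = √22825603353/287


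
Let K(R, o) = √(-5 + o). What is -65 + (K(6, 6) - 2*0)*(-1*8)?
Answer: -73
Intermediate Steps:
-65 + (K(6, 6) - 2*0)*(-1*8) = -65 + (√(-5 + 6) - 2*0)*(-1*8) = -65 + (√1 + 0)*(-8) = -65 + (1 + 0)*(-8) = -65 + 1*(-8) = -65 - 8 = -73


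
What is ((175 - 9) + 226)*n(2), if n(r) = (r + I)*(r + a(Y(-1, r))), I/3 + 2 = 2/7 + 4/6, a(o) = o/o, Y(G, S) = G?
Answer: -1344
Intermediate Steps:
a(o) = 1
I = -22/7 (I = -6 + 3*(2/7 + 4/6) = -6 + 3*(2*(⅐) + 4*(⅙)) = -6 + 3*(2/7 + ⅔) = -6 + 3*(20/21) = -6 + 20/7 = -22/7 ≈ -3.1429)
n(r) = (1 + r)*(-22/7 + r) (n(r) = (r - 22/7)*(r + 1) = (-22/7 + r)*(1 + r) = (1 + r)*(-22/7 + r))
((175 - 9) + 226)*n(2) = ((175 - 9) + 226)*(-22/7 + 2² - 15/7*2) = (166 + 226)*(-22/7 + 4 - 30/7) = 392*(-24/7) = -1344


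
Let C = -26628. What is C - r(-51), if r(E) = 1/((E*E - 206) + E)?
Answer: -62416033/2344 ≈ -26628.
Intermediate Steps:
r(E) = 1/(-206 + E + E²) (r(E) = 1/((E² - 206) + E) = 1/((-206 + E²) + E) = 1/(-206 + E + E²))
C - r(-51) = -26628 - 1/(-206 - 51 + (-51)²) = -26628 - 1/(-206 - 51 + 2601) = -26628 - 1/2344 = -62416033/2344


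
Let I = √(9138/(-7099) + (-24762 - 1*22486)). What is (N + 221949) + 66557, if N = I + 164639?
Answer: 453145 + 53*I*√847691590/7099 ≈ 4.5315e+5 + 217.37*I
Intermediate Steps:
I = 53*I*√847691590/7099 (I = √(9138*(-1/7099) + (-24762 - 22486)) = √(-9138/7099 - 47248) = √(-335422690/7099) = 53*I*√847691590/7099 ≈ 217.37*I)
N = 164639 + 53*I*√847691590/7099 (N = 53*I*√847691590/7099 + 164639 = 164639 + 53*I*√847691590/7099 ≈ 1.6464e+5 + 217.37*I)
(N + 221949) + 66557 = ((164639 + 53*I*√847691590/7099) + 221949) + 66557 = (386588 + 53*I*√847691590/7099) + 66557 = 453145 + 53*I*√847691590/7099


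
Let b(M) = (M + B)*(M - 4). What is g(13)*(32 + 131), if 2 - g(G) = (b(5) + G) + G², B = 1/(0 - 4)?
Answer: -120457/4 ≈ -30114.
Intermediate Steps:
B = -¼ (B = 1/(-4) = -¼ ≈ -0.25000)
b(M) = (-4 + M)*(-¼ + M) (b(M) = (M - ¼)*(M - 4) = (-¼ + M)*(-4 + M) = (-4 + M)*(-¼ + M))
g(G) = -11/4 - G - G² (g(G) = 2 - (((1 + 5² - 17/4*5) + G) + G²) = 2 - (((1 + 25 - 85/4) + G) + G²) = 2 - ((19/4 + G) + G²) = 2 - (19/4 + G + G²) = 2 + (-19/4 - G - G²) = -11/4 - G - G²)
g(13)*(32 + 131) = (-11/4 - 1*13 - 1*13²)*(32 + 131) = (-11/4 - 13 - 1*169)*163 = (-11/4 - 13 - 169)*163 = -739/4*163 = -120457/4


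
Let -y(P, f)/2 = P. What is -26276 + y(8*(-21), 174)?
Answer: -25940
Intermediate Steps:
y(P, f) = -2*P
-26276 + y(8*(-21), 174) = -26276 - 16*(-21) = -26276 - 2*(-168) = -26276 + 336 = -25940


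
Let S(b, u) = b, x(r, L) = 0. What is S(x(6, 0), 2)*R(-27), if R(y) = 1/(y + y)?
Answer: 0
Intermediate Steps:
R(y) = 1/(2*y)
S(x(6, 0), 2)*R(-27) = 0*((1/2)/(-27)) = 0*((1/2)*(-1/27)) = 0*(-1/54) = 0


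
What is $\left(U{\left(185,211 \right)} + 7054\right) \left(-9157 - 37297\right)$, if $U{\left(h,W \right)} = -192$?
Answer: $-318767348$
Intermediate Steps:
$\left(U{\left(185,211 \right)} + 7054\right) \left(-9157 - 37297\right) = \left(-192 + 7054\right) \left(-9157 - 37297\right) = 6862 \left(-46454\right) = -318767348$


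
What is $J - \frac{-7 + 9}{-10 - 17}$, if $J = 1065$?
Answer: $\frac{28757}{27} \approx 1065.1$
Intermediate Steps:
$J - \frac{-7 + 9}{-10 - 17} = 1065 - \frac{-7 + 9}{-10 - 17} = 1065 - \frac{1}{-27} \cdot 2 = 1065 - \left(- \frac{1}{27}\right) 2 = 1065 - - \frac{2}{27} = 1065 + \frac{2}{27} = \frac{28757}{27}$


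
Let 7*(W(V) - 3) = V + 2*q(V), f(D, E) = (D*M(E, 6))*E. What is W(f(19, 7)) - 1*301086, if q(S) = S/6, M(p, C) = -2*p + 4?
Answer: -904009/3 ≈ -3.0134e+5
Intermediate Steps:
M(p, C) = 4 - 2*p
f(D, E) = D*E*(4 - 2*E) (f(D, E) = (D*(4 - 2*E))*E = D*E*(4 - 2*E))
q(S) = S/6 (q(S) = S*(⅙) = S/6)
W(V) = 3 + 4*V/21 (W(V) = 3 + (V + 2*(V/6))/7 = 3 + (V + V/3)/7 = 3 + (4*V/3)/7 = 3 + 4*V/21)
W(f(19, 7)) - 1*301086 = (3 + 4*(2*19*7*(2 - 1*7))/21) - 1*301086 = (3 + 4*(2*19*7*(2 - 7))/21) - 301086 = (3 + 4*(2*19*7*(-5))/21) - 301086 = (3 + (4/21)*(-1330)) - 301086 = (3 - 760/3) - 301086 = -751/3 - 301086 = -904009/3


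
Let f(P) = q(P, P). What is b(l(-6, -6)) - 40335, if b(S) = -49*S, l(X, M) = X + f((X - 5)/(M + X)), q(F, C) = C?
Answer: -481031/12 ≈ -40086.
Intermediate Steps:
f(P) = P
l(X, M) = X + (-5 + X)/(M + X) (l(X, M) = X + (X - 5)/(M + X) = X + (-5 + X)/(M + X))
b(l(-6, -6)) - 40335 = -49*(-5 - 6 - 6*(-6 - 6))/(-6 - 6) - 40335 = -49*(-5 - 6 - 6*(-12))/(-12) - 40335 = -(-49)*(-5 - 6 + 72)/12 - 40335 = -(-49)*61/12 - 40335 = -49*(-61/12) - 40335 = 2989/12 - 40335 = -481031/12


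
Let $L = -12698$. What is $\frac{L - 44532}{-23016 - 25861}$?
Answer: $\frac{57230}{48877} \approx 1.1709$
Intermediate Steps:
$\frac{L - 44532}{-23016 - 25861} = \frac{-12698 - 44532}{-23016 - 25861} = - \frac{57230}{-48877} = \left(-57230\right) \left(- \frac{1}{48877}\right) = \frac{57230}{48877}$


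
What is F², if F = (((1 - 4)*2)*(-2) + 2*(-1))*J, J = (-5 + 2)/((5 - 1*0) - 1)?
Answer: 225/4 ≈ 56.250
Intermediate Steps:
J = -¾ (J = -3/((5 + 0) - 1) = -3/(5 - 1) = -3/4 = -3*¼ = -¾ ≈ -0.75000)
F = -15/2 (F = (((1 - 4)*2)*(-2) + 2*(-1))*(-¾) = (-3*2*(-2) - 2)*(-¾) = (-6*(-2) - 2)*(-¾) = (12 - 2)*(-¾) = 10*(-¾) = -15/2 ≈ -7.5000)
F² = (-15/2)² = 225/4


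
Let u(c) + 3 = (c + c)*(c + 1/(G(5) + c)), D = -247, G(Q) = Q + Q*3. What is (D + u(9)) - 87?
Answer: -5057/29 ≈ -174.38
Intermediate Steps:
G(Q) = 4*Q (G(Q) = Q + 3*Q = 4*Q)
u(c) = -3 + 2*c*(c + 1/(20 + c)) (u(c) = -3 + (c + c)*(c + 1/(4*5 + c)) = -3 + (2*c)*(c + 1/(20 + c)) = -3 + 2*c*(c + 1/(20 + c)))
(D + u(9)) - 87 = (-247 + (-60 - 1*9 + 2*9³ + 40*9²)/(20 + 9)) - 87 = (-247 + (-60 - 9 + 2*729 + 40*81)/29) - 87 = (-247 + (-60 - 9 + 1458 + 3240)/29) - 87 = (-247 + (1/29)*4629) - 87 = (-247 + 4629/29) - 87 = -2534/29 - 87 = -5057/29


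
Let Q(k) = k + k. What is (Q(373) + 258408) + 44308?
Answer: 303462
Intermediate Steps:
Q(k) = 2*k
(Q(373) + 258408) + 44308 = (2*373 + 258408) + 44308 = (746 + 258408) + 44308 = 259154 + 44308 = 303462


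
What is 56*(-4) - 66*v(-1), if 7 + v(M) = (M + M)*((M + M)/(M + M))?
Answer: 370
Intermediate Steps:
v(M) = -7 + 2*M (v(M) = -7 + (M + M)*((M + M)/(M + M)) = -7 + (2*M)*((2*M)/((2*M))) = -7 + (2*M)*((2*M)*(1/(2*M))) = -7 + (2*M)*1 = -7 + 2*M)
56*(-4) - 66*v(-1) = 56*(-4) - 66*(-7 + 2*(-1)) = -224 - 66*(-7 - 2) = -224 - 66*(-9) = -224 + 594 = 370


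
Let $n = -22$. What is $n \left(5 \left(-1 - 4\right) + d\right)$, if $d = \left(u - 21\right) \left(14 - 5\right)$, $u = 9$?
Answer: $2926$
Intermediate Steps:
$d = -108$ ($d = \left(9 - 21\right) \left(14 - 5\right) = \left(-12\right) 9 = -108$)
$n \left(5 \left(-1 - 4\right) + d\right) = - 22 \left(5 \left(-1 - 4\right) - 108\right) = - 22 \left(5 \left(-5\right) - 108\right) = - 22 \left(-25 - 108\right) = \left(-22\right) \left(-133\right) = 2926$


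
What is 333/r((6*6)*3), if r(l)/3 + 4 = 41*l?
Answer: 111/4424 ≈ 0.025090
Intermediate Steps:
r(l) = -12 + 123*l (r(l) = -12 + 3*(41*l) = -12 + 123*l)
333/r((6*6)*3) = 333/(-12 + 123*((6*6)*3)) = 333/(-12 + 123*(36*3)) = 333/(-12 + 123*108) = 333/(-12 + 13284) = 333/13272 = 333*(1/13272) = 111/4424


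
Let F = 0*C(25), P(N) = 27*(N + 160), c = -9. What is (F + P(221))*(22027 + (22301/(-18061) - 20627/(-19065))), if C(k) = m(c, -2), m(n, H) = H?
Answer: 26007489143782173/114777655 ≈ 2.2659e+8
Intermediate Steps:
C(k) = -2
P(N) = 4320 + 27*N (P(N) = 27*(160 + N) = 4320 + 27*N)
F = 0 (F = 0*(-2) = 0)
(F + P(221))*(22027 + (22301/(-18061) - 20627/(-19065))) = (0 + (4320 + 27*221))*(22027 + (22301/(-18061) - 20627/(-19065))) = (0 + (4320 + 5967))*(22027 + (22301*(-1/18061) - 20627*(-1/19065))) = (0 + 10287)*(22027 + (-22301/18061 + 20627/19065)) = 10287*(22027 - 52624318/344332965) = 10287*(7584569595737/344332965) = 26007489143782173/114777655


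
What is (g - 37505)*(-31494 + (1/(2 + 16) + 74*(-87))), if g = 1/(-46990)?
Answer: 80219687702935/56388 ≈ 1.4226e+9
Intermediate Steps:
g = -1/46990 ≈ -2.1281e-5
(g - 37505)*(-31494 + (1/(2 + 16) + 74*(-87))) = (-1/46990 - 37505)*(-31494 + (1/(2 + 16) + 74*(-87))) = -1762359951*(-31494 + (1/18 - 6438))/46990 = -1762359951*(-31494 - 115883/18)/46990 = -1762359951/46990*(-682775/18) = 80219687702935/56388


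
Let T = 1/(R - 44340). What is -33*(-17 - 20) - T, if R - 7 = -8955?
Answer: 65064649/53288 ≈ 1221.0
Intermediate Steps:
R = -8948 (R = 7 - 8955 = -8948)
T = -1/53288 (T = 1/(-8948 - 44340) = 1/(-53288) = -1/53288 ≈ -1.8766e-5)
-33*(-17 - 20) - T = -33*(-17 - 20) - 1*(-1/53288) = -33*(-37) + 1/53288 = 1221 + 1/53288 = 65064649/53288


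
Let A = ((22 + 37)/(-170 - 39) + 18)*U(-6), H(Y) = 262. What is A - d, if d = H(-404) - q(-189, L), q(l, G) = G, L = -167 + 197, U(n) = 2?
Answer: -41082/209 ≈ -196.56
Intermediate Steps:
L = 30
A = 7406/209 (A = ((22 + 37)/(-170 - 39) + 18)*2 = (59/(-209) + 18)*2 = (59*(-1/209) + 18)*2 = (-59/209 + 18)*2 = (3703/209)*2 = 7406/209 ≈ 35.435)
d = 232 (d = 262 - 1*30 = 262 - 30 = 232)
A - d = 7406/209 - 1*232 = 7406/209 - 232 = -41082/209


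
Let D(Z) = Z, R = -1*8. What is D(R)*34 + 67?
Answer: -205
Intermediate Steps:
R = -8
D(R)*34 + 67 = -8*34 + 67 = -272 + 67 = -205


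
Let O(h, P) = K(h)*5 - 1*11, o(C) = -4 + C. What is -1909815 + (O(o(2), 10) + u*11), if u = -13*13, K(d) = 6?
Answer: -1911655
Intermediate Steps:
u = -169
O(h, P) = 19 (O(h, P) = 6*5 - 1*11 = 30 - 11 = 19)
-1909815 + (O(o(2), 10) + u*11) = -1909815 + (19 - 169*11) = -1909815 + (19 - 1859) = -1909815 - 1840 = -1911655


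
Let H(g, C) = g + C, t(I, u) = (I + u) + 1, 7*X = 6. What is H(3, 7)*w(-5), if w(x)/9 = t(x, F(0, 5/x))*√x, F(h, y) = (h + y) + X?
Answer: -2610*I*√5/7 ≈ -833.73*I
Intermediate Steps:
X = 6/7 (X = (⅐)*6 = 6/7 ≈ 0.85714)
F(h, y) = 6/7 + h + y (F(h, y) = (h + y) + 6/7 = 6/7 + h + y)
t(I, u) = 1 + I + u
H(g, C) = C + g
w(x) = 9*√x*(13/7 + x + 5/x) (w(x) = 9*((1 + x + (6/7 + 0 + 5/x))*√x) = 9*((1 + x + (6/7 + 5/x))*√x) = 9*((13/7 + x + 5/x)*√x) = 9*(√x*(13/7 + x + 5/x)) = 9*√x*(13/7 + x + 5/x))
H(3, 7)*w(-5) = (7 + 3)*(9*(35 + 7*(-5)² + 13*(-5))/(7*√(-5))) = 10*(9*(-I*√5/5)*(35 + 7*25 - 65)/7) = 10*(9*(-I*√5/5)*(35 + 175 - 65)/7) = 10*((9/7)*(-I*√5/5)*145) = 10*(-261*I*√5/7) = -2610*I*√5/7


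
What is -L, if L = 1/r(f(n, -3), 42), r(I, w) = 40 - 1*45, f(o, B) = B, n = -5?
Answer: 1/5 ≈ 0.20000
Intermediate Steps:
r(I, w) = -5 (r(I, w) = 40 - 45 = -5)
L = -1/5 (L = 1/(-5) = -1/5 ≈ -0.20000)
-L = -1*(-1/5) = 1/5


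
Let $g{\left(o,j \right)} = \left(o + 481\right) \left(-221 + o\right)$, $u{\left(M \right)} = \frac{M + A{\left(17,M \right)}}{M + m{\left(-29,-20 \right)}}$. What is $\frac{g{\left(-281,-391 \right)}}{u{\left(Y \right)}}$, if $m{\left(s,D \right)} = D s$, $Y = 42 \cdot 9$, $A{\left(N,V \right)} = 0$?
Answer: $- \frac{48091600}{189} \approx -2.5445 \cdot 10^{5}$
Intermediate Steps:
$Y = 378$
$u{\left(M \right)} = \frac{M}{580 + M}$ ($u{\left(M \right)} = \frac{M + 0}{M - -580} = \frac{M}{M + 580} = \frac{M}{580 + M}$)
$g{\left(o,j \right)} = \left(-221 + o\right) \left(481 + o\right)$ ($g{\left(o,j \right)} = \left(481 + o\right) \left(-221 + o\right) = \left(-221 + o\right) \left(481 + o\right)$)
$\frac{g{\left(-281,-391 \right)}}{u{\left(Y \right)}} = \frac{-106301 + \left(-281\right)^{2} + 260 \left(-281\right)}{378 \frac{1}{580 + 378}} = \frac{-106301 + 78961 - 73060}{378 \cdot \frac{1}{958}} = - \frac{100400}{378 \cdot \frac{1}{958}} = - \frac{100400}{\frac{189}{479}} = \left(-100400\right) \frac{479}{189} = - \frac{48091600}{189}$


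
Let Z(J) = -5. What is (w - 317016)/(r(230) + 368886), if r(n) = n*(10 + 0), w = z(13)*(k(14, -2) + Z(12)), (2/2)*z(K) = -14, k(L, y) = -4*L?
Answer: -158081/185593 ≈ -0.85176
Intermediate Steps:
z(K) = -14
w = 854 (w = -14*(-4*14 - 5) = -14*(-56 - 5) = -14*(-61) = 854)
r(n) = 10*n (r(n) = n*10 = 10*n)
(w - 317016)/(r(230) + 368886) = (854 - 317016)/(10*230 + 368886) = -316162/(2300 + 368886) = -316162/371186 = -316162*1/371186 = -158081/185593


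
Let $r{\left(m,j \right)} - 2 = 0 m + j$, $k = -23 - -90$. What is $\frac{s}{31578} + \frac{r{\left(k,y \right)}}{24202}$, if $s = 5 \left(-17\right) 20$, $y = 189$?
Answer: $- \frac{17556001}{382125378} \approx -0.045943$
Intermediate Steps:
$k = 67$ ($k = -23 + 90 = 67$)
$s = -1700$ ($s = \left(-85\right) 20 = -1700$)
$r{\left(m,j \right)} = 2 + j$ ($r{\left(m,j \right)} = 2 + \left(0 m + j\right) = 2 + \left(0 + j\right) = 2 + j$)
$\frac{s}{31578} + \frac{r{\left(k,y \right)}}{24202} = - \frac{1700}{31578} + \frac{2 + 189}{24202} = \left(-1700\right) \frac{1}{31578} + 191 \cdot \frac{1}{24202} = - \frac{850}{15789} + \frac{191}{24202} = - \frac{17556001}{382125378}$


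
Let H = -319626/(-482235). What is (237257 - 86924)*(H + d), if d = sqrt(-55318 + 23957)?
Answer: 16016778486/160745 + 150333*I*sqrt(31361) ≈ 99641.0 + 2.6623e+7*I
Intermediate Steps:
d = I*sqrt(31361) (d = sqrt(-31361) = I*sqrt(31361) ≈ 177.09*I)
H = 106542/160745 (H = -319626*(-1/482235) = 106542/160745 ≈ 0.66280)
(237257 - 86924)*(H + d) = (237257 - 86924)*(106542/160745 + I*sqrt(31361)) = 150333*(106542/160745 + I*sqrt(31361)) = 16016778486/160745 + 150333*I*sqrt(31361)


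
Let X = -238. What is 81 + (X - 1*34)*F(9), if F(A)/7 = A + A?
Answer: -34191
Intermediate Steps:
F(A) = 14*A (F(A) = 7*(A + A) = 7*(2*A) = 14*A)
81 + (X - 1*34)*F(9) = 81 + (-238 - 1*34)*(14*9) = 81 + (-238 - 34)*126 = 81 - 272*126 = 81 - 34272 = -34191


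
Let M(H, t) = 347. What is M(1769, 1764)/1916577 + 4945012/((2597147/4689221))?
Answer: 44442074509115173213/4977632205819 ≈ 8.9284e+6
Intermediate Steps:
M(1769, 1764)/1916577 + 4945012/((2597147/4689221)) = 347/1916577 + 4945012/((2597147/4689221)) = 347*(1/1916577) + 4945012/((2597147*(1/4689221))) = 347/1916577 + 4945012/(2597147/4689221) = 347/1916577 + 4945012*(4689221/2597147) = 347/1916577 + 23188254115652/2597147 = 44442074509115173213/4977632205819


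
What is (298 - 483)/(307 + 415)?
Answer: -185/722 ≈ -0.25623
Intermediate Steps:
(298 - 483)/(307 + 415) = -185/722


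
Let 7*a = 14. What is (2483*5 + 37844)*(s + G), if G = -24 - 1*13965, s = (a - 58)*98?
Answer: -978894543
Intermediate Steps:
a = 2 (a = (⅐)*14 = 2)
s = -5488 (s = (2 - 58)*98 = -56*98 = -5488)
G = -13989 (G = -24 - 13965 = -13989)
(2483*5 + 37844)*(s + G) = (2483*5 + 37844)*(-5488 - 13989) = (12415 + 37844)*(-19477) = 50259*(-19477) = -978894543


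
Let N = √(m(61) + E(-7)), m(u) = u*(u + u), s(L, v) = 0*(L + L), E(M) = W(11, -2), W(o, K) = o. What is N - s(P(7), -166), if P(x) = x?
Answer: √7453 ≈ 86.331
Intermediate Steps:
E(M) = 11
s(L, v) = 0 (s(L, v) = 0*(2*L) = 0)
m(u) = 2*u² (m(u) = u*(2*u) = 2*u²)
N = √7453 (N = √(2*61² + 11) = √(2*3721 + 11) = √(7442 + 11) = √7453 ≈ 86.331)
N - s(P(7), -166) = √7453 - 1*0 = √7453 + 0 = √7453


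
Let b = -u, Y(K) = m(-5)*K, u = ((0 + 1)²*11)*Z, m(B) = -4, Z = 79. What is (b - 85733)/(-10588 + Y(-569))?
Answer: 43301/4156 ≈ 10.419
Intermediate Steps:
u = 869 (u = ((0 + 1)²*11)*79 = (1²*11)*79 = (1*11)*79 = 11*79 = 869)
Y(K) = -4*K
b = -869 (b = -1*869 = -869)
(b - 85733)/(-10588 + Y(-569)) = (-869 - 85733)/(-10588 - 4*(-569)) = -86602/(-10588 + 2276) = -86602/(-8312) = -86602*(-1/8312) = 43301/4156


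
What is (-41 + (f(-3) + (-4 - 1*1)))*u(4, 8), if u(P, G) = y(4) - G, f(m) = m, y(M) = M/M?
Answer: 343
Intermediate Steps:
y(M) = 1
u(P, G) = 1 - G
(-41 + (f(-3) + (-4 - 1*1)))*u(4, 8) = (-41 + (-3 + (-4 - 1*1)))*(1 - 1*8) = (-41 + (-3 + (-4 - 1)))*(1 - 8) = (-41 + (-3 - 5))*(-7) = (-41 - 8)*(-7) = -49*(-7) = 343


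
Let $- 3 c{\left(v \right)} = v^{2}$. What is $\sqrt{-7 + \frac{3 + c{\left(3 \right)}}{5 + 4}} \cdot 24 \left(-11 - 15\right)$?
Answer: $- 624 i \sqrt{7} \approx - 1650.9 i$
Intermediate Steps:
$c{\left(v \right)} = - \frac{v^{2}}{3}$
$\sqrt{-7 + \frac{3 + c{\left(3 \right)}}{5 + 4}} \cdot 24 \left(-11 - 15\right) = \sqrt{-7 + \frac{3 - \frac{3^{2}}{3}}{5 + 4}} \cdot 24 \left(-11 - 15\right) = \sqrt{-7 + \frac{3 - 3}{9}} \cdot 24 \left(-26\right) = \sqrt{-7 + \left(3 - 3\right) \frac{1}{9}} \cdot 24 \left(-26\right) = \sqrt{-7 + 0 \cdot \frac{1}{9}} \cdot 24 \left(-26\right) = \sqrt{-7 + 0} \cdot 24 \left(-26\right) = \sqrt{-7} \cdot 24 \left(-26\right) = i \sqrt{7} \cdot 24 \left(-26\right) = 24 i \sqrt{7} \left(-26\right) = - 624 i \sqrt{7}$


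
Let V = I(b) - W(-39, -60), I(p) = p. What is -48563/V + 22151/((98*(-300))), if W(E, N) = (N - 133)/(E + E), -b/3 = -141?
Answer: -112091246551/964349400 ≈ -116.24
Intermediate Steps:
b = 423 (b = -3*(-141) = 423)
W(E, N) = (-133 + N)/(2*E) (W(E, N) = (-133 + N)/((2*E)) = (-133 + N)*(1/(2*E)) = (-133 + N)/(2*E))
V = 32801/78 (V = 423 - (-133 - 60)/(2*(-39)) = 423 - (-1)*(-193)/(2*39) = 423 - 1*193/78 = 423 - 193/78 = 32801/78 ≈ 420.53)
-48563/V + 22151/((98*(-300))) = -48563/32801/78 + 22151/((98*(-300))) = -48563*78/32801 + 22151/(-29400) = -3787914/32801 + 22151*(-1/29400) = -3787914/32801 - 22151/29400 = -112091246551/964349400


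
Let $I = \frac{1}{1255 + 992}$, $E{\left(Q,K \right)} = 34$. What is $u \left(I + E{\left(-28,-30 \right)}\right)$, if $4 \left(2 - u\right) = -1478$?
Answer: $\frac{56764457}{4494} \approx 12631.0$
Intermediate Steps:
$u = \frac{743}{2}$ ($u = 2 - - \frac{739}{2} = 2 + \frac{739}{2} = \frac{743}{2} \approx 371.5$)
$I = \frac{1}{2247} \approx 0.00044504$
$u \left(I + E{\left(-28,-30 \right)}\right) = \frac{743 \left(\frac{1}{2247} + 34\right)}{2} = \frac{743}{2} \cdot \frac{76399}{2247} = \frac{56764457}{4494}$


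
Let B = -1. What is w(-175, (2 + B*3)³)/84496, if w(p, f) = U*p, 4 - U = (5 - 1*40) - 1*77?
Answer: -5075/21124 ≈ -0.24025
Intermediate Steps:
U = 116 (U = 4 - ((5 - 1*40) - 1*77) = 4 - ((5 - 40) - 77) = 4 - (-35 - 77) = 4 - 1*(-112) = 4 + 112 = 116)
w(p, f) = 116*p
w(-175, (2 + B*3)³)/84496 = (116*(-175))/84496 = -20300*1/84496 = -5075/21124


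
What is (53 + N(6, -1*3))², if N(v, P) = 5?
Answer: 3364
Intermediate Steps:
(53 + N(6, -1*3))² = (53 + 5)² = 58² = 3364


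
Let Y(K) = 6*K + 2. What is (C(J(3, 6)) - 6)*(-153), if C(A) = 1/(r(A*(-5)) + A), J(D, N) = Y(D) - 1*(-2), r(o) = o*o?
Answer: 11127843/12122 ≈ 917.99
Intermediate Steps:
Y(K) = 2 + 6*K
r(o) = o**2
J(D, N) = 4 + 6*D (J(D, N) = (2 + 6*D) - 1*(-2) = (2 + 6*D) + 2 = 4 + 6*D)
C(A) = 1/(A + 25*A**2) (C(A) = 1/((A*(-5))**2 + A) = 1/((-5*A)**2 + A) = 1/(25*A**2 + A) = 1/(A + 25*A**2))
(C(J(3, 6)) - 6)*(-153) = (1/((4 + 6*3)*(1 + 25*(4 + 6*3))) - 6)*(-153) = (1/((4 + 18)*(1 + 25*(4 + 18))) - 6)*(-153) = (1/(22*(1 + 25*22)) - 6)*(-153) = (1/(22*(1 + 550)) - 6)*(-153) = ((1/22)/551 - 6)*(-153) = ((1/22)*(1/551) - 6)*(-153) = (1/12122 - 6)*(-153) = -72731/12122*(-153) = 11127843/12122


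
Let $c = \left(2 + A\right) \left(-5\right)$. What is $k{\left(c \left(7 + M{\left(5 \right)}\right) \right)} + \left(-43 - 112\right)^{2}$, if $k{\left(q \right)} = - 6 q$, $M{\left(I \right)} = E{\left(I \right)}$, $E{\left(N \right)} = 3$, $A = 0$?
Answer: $24625$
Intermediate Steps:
$c = -10$ ($c = \left(2 + 0\right) \left(-5\right) = 2 \left(-5\right) = -10$)
$M{\left(I \right)} = 3$
$k{\left(c \left(7 + M{\left(5 \right)}\right) \right)} + \left(-43 - 112\right)^{2} = - 6 \left(- 10 \left(7 + 3\right)\right) + \left(-43 - 112\right)^{2} = - 6 \left(\left(-10\right) 10\right) + \left(-155\right)^{2} = \left(-6\right) \left(-100\right) + 24025 = 600 + 24025 = 24625$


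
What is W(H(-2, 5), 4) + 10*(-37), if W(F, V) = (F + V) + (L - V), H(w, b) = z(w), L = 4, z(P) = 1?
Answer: -365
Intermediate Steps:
H(w, b) = 1
W(F, V) = 4 + F (W(F, V) = (F + V) + (4 - V) = 4 + F)
W(H(-2, 5), 4) + 10*(-37) = (4 + 1) + 10*(-37) = 5 - 370 = -365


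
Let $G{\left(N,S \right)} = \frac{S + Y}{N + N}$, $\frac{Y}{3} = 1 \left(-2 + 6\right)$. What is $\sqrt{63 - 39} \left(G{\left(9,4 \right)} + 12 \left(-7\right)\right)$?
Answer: $- \frac{1496 \sqrt{6}}{9} \approx -407.16$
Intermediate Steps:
$Y = 12$ ($Y = 3 \cdot 1 \left(-2 + 6\right) = 3 \cdot 1 \cdot 4 = 3 \cdot 4 = 12$)
$G{\left(N,S \right)} = \frac{12 + S}{2 N}$ ($G{\left(N,S \right)} = \frac{S + 12}{N + N} = \frac{12 + S}{2 N}$)
$\sqrt{63 - 39} \left(G{\left(9,4 \right)} + 12 \left(-7\right)\right) = \sqrt{63 - 39} \left(\frac{12 + 4}{2 \cdot 9} + 12 \left(-7\right)\right) = \sqrt{24} \left(\frac{1}{2} \cdot \frac{1}{9} \cdot 16 - 84\right) = 2 \sqrt{6} \left(\frac{8}{9} - 84\right) = 2 \sqrt{6} \left(- \frac{748}{9}\right) = - \frac{1496 \sqrt{6}}{9}$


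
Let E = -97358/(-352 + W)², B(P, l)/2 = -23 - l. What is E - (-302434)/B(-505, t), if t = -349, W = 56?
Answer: 3304322491/7140704 ≈ 462.74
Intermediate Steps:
B(P, l) = -46 - 2*l (B(P, l) = 2*(-23 - l) = -46 - 2*l)
E = -48679/43808 (E = -97358/(-352 + 56)² = -97358/((-296)²) = -97358/87616 = -97358*1/87616 = -48679/43808 ≈ -1.1112)
E - (-302434)/B(-505, t) = -48679/43808 - (-302434)/(-46 - 2*(-349)) = -48679/43808 - (-302434)/(-46 + 698) = -48679/43808 - (-302434)/652 = -48679/43808 - 1*(-151217/326) = -48679/43808 + 151217/326 = 3304322491/7140704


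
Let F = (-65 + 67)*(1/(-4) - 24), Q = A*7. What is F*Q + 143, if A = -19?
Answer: 13187/2 ≈ 6593.5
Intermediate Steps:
Q = -133 (Q = -19*7 = -133)
F = -97/2 (F = 2*(-1/4 - 24) = 2*(-97/4) = -97/2 ≈ -48.500)
F*Q + 143 = -97/2*(-133) + 143 = 12901/2 + 143 = 13187/2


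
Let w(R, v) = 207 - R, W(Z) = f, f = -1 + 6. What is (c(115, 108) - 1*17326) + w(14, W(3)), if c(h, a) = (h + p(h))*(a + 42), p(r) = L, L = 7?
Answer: 1167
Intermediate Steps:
f = 5
p(r) = 7
W(Z) = 5
c(h, a) = (7 + h)*(42 + a) (c(h, a) = (h + 7)*(a + 42) = (7 + h)*(42 + a))
(c(115, 108) - 1*17326) + w(14, W(3)) = ((294 + 7*108 + 42*115 + 108*115) - 1*17326) + (207 - 1*14) = ((294 + 756 + 4830 + 12420) - 17326) + (207 - 14) = (18300 - 17326) + 193 = 974 + 193 = 1167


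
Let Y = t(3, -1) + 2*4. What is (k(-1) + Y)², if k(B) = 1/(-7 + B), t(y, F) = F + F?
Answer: 2209/64 ≈ 34.516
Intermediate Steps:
t(y, F) = 2*F
Y = 6 (Y = 2*(-1) + 2*4 = -2 + 8 = 6)
(k(-1) + Y)² = (1/(-7 - 1) + 6)² = (1/(-8) + 6)² = (-⅛ + 6)² = (47/8)² = 2209/64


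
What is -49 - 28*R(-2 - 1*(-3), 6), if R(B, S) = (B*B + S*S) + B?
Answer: -1113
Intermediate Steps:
R(B, S) = B + B² + S² (R(B, S) = (B² + S²) + B = B + B² + S²)
-49 - 28*R(-2 - 1*(-3), 6) = -49 - 28*((-2 - 1*(-3)) + (-2 - 1*(-3))² + 6²) = -49 - 28*((-2 + 3) + (-2 + 3)² + 36) = -49 - 28*(1 + 1² + 36) = -49 - 28*(1 + 1 + 36) = -49 - 28*38 = -49 - 1064 = -1113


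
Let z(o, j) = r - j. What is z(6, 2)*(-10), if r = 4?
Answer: -20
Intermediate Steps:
z(o, j) = 4 - j
z(6, 2)*(-10) = (4 - 1*2)*(-10) = (4 - 2)*(-10) = 2*(-10) = -20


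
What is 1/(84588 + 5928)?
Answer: 1/90516 ≈ 1.1048e-5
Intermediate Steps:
1/(84588 + 5928) = 1/90516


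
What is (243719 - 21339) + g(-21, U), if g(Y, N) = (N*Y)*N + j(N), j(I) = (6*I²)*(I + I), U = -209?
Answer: -110246869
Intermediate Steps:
j(I) = 12*I³ (j(I) = (6*I²)*(2*I) = 12*I³)
g(Y, N) = 12*N³ + Y*N² (g(Y, N) = (N*Y)*N + 12*N³ = Y*N² + 12*N³ = 12*N³ + Y*N²)
(243719 - 21339) + g(-21, U) = (243719 - 21339) + (-209)²*(-21 + 12*(-209)) = 222380 + 43681*(-21 - 2508) = 222380 + 43681*(-2529) = 222380 - 110469249 = -110246869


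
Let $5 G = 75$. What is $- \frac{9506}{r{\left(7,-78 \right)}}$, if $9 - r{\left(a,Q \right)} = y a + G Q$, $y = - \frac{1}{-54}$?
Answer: $- \frac{513324}{63659} \approx -8.0636$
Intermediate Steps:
$G = 15$ ($G = \frac{1}{5} \cdot 75 = 15$)
$y = \frac{1}{54}$ ($y = \left(-1\right) \left(- \frac{1}{54}\right) = \frac{1}{54} \approx 0.018519$)
$r{\left(a,Q \right)} = 9 - 15 Q - \frac{a}{54}$ ($r{\left(a,Q \right)} = 9 - \left(\frac{a}{54} + 15 Q\right) = 9 - \left(15 Q + \frac{a}{54}\right) = 9 - 15 Q - \frac{a}{54}$)
$- \frac{9506}{r{\left(7,-78 \right)}} = - \frac{9506}{9 - -1170 - \frac{7}{54}} = - \frac{9506}{9 + 1170 - \frac{7}{54}} = - \frac{9506}{\frac{63659}{54}} = \left(-9506\right) \frac{54}{63659} = - \frac{513324}{63659}$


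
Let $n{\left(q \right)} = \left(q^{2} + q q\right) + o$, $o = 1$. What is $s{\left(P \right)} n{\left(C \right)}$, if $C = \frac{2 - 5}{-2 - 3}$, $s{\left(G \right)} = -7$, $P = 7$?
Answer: $- \frac{301}{25} \approx -12.04$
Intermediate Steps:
$C = \frac{3}{5}$ ($C = - \frac{3}{-5} = \left(-3\right) \left(- \frac{1}{5}\right) = \frac{3}{5} \approx 0.6$)
$n{\left(q \right)} = 1 + 2 q^{2}$ ($n{\left(q \right)} = \left(q^{2} + q q\right) + 1 = \left(q^{2} + q^{2}\right) + 1 = 2 q^{2} + 1 = 1 + 2 q^{2}$)
$s{\left(P \right)} n{\left(C \right)} = - 7 \left(1 + 2 \left(\frac{3}{5}\right)^{2}\right) = - 7 \left(1 + 2 \cdot \frac{9}{25}\right) = - 7 \left(1 + \frac{18}{25}\right) = \left(-7\right) \frac{43}{25} = - \frac{301}{25}$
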